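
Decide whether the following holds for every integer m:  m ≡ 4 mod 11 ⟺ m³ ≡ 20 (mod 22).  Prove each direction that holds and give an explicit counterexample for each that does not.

(→) This fails: take m = 15. Then 15 ≡ 4 (mod 11), but 15³ = 3375 ≡ 9 (mod 22), not 20.

(←) Conversely, the residues r modulo 22 with r³ ≡ 20 (mod 22) are exactly {4}, and each is ≡ 4 (mod 11).

The forward direction fails; the converse holds.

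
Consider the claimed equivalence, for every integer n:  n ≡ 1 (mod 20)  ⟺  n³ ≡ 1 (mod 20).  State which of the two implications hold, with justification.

(⇒) Suppose n ≡ 1 (mod 20). Write n = 20j + 1. Then (20j + 1)³ = 8000j³ + 1200j² + 60j + 1 = 20(400j³ + 60j² + 3j) + 1, so n³ ≡ 1 (mod 20).

(⇐) Conversely, suppose n³ ≡ 1 (mod 20). The only residue r in {0, …, 19} with r³ ≡ 1 (mod 20) is r = 1, so n ≡ 1 (mod 20).

The biconditional holds.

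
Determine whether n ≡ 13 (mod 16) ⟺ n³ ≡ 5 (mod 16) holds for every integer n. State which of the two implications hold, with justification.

(⇒) Suppose n ≡ 13 (mod 16). Write n = 16j + 13. Then (16j + 13)³ = 4096j³ + 9984j² + 8112j + 2197 = 16(256j³ + 624j² + 507j + 137) + 5, so n³ ≡ 5 (mod 16).

(⇐) Conversely, suppose n³ ≡ 5 (mod 16). The only residue r in {0, …, 15} with r³ ≡ 5 (mod 16) is r = 13, so n ≡ 13 (mod 16).

Equivalent; both directions hold.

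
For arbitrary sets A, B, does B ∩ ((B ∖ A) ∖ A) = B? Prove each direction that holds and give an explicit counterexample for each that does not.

(⊆) holds; (⊇) fails.

(⟹) Let x ∈ B ∩ ((B ∖ A) ∖ A). Then x ∈ B and x ∉ A, from which x ∈ B.

(⟸) This inclusion fails. Take A = {1}, B = {1}; then 1 ∈ B but 1 ∉ B ∩ ((B ∖ A) ∖ A).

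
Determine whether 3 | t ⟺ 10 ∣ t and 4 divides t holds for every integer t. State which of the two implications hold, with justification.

Neither direction holds.

(⇒) This fails: take t = 3. Certainly 3 ∣ 3, but 10 ∤ 3.

(⇐) This fails: take t = 20. Both 10 ∣ 20 and 4 ∣ 20, yet 20 is not a multiple of 3 (since 20 = 6·3 + 2), so 3 ∤ 20.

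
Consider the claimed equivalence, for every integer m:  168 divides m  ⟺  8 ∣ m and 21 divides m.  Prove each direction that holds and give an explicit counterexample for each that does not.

[⇒] If 168 ∣ m, write m = 168q. Since 168 = 21·8, m = 8·(21q), so 8 ∣ m; and since 168 = 8·21, m = 21·(8q), so 21 ∣ m.

[⇐] Suppose 8 ∣ m and 21 ∣ m. Any common multiple of 8 and 21 is a multiple of their lcm; here gcd(8, 21) = 1, so lcm(8, 21) = 8·21 = 168, so 168 ∣ m.

Both directions hold; the statement is true.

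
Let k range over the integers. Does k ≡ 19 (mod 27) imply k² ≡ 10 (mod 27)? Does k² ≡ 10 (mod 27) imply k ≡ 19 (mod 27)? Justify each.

Only the forward direction holds.

(⟹) Suppose k ≡ 19 (mod 27). Write k = 27j + 19. Then (27j + 19)² = 729j² + 1026j + 361 = 27(27j² + 38j + 13) + 10, so k² ≡ 10 (mod 27).

(⟸) This fails: take k = 8. Then 8² = 64 ≡ 10 (mod 27), yet 8 ≡ 8 (mod 27), not 19.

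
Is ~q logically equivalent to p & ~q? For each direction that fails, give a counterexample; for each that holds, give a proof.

Only the reverse direction holds.

[⇐] Assume the antecedent. If p is true, the antecedent forces (p = T, q = F), and ~q holds there. If p is false, the antecedent cannot hold. Either way ~q holds.

[⇒] This fails. Under p = F, q = F, the left side is true but the right side is false.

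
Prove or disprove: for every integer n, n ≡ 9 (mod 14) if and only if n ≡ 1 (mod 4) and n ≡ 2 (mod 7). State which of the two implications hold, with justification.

(⇒) This fails: n = 23 gives 23 ≡ 9 (mod 14) but 23 ≡ 3 (mod 4), so the conjunction on the right does not hold.

(⇐) Conversely, if n ≡ 1 (mod 4) and n ≡ 2 (mod 7), then by the Chinese remainder theorem n ≡ 9 (mod 28). Since 9 ≡ 9 (mod 14) and 14 ∣ 28, we get n ≡ 9 (mod 14).

The forward direction fails; the converse holds.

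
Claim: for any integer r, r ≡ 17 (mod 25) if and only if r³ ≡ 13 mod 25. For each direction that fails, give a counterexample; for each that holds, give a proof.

Forward direction. Suppose r ≡ 17 (mod 25). Write r = 25j + 17. Then (25j + 17)³ = 15625j³ + 31875j² + 21675j + 4913 = 25(625j³ + 1275j² + 867j + 196) + 13, so r³ ≡ 13 (mod 25).

Converse. Suppose r³ ≡ 13 (mod 25). The only residue r in {0, …, 24} with r³ ≡ 13 (mod 25) is r = 17, so r ≡ 17 (mod 25).

Both directions hold.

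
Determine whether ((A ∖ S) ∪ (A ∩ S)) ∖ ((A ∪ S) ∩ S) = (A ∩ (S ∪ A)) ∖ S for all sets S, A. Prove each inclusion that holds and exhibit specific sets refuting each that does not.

Both inclusions hold; the sets are equal.

(⟸) Let x ∈ (A ∩ (S ∪ A)) ∖ S. Then x ∈ A and x ∉ S, from which x ∈ ((A ∖ S) ∪ (A ∩ S)) ∖ ((A ∪ S) ∩ S).

(⟹) Let x ∈ ((A ∖ S) ∪ (A ∩ S)) ∖ ((A ∪ S) ∩ S). Then x ∈ A and x ∉ S, from which x ∈ (A ∩ (S ∪ A)) ∖ S.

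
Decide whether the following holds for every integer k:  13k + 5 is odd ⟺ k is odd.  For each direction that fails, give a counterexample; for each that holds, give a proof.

Neither direction holds.

(⇒) This fails: k = 2 gives 13k + 5 = 31, which is odd, but 2 is even, not odd.

(⇐) This also fails: k = 1 is odd, but 13k + 5 = 18 is even, not odd.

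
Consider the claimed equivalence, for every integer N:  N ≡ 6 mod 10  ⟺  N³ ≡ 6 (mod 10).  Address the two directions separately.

Both directions hold; the statement is true.

Forward direction. Suppose N ≡ 6 mod 10. Write N = 10j + 6. Then (10j + 6)³ = 1000j³ + 1800j² + 1080j + 216 = 10(100j³ + 180j² + 108j + 21) + 6, so N³ ≡ 6 (mod 10).

Converse. Suppose N³ ≡ 6 (mod 10). The only residue r in {0, …, 9} with r³ ≡ 6 (mod 10) is r = 6, so N ≡ 6 (mod 10).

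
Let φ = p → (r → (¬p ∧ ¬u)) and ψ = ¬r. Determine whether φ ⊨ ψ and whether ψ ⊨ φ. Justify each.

Not equivalent: only (⇐) holds.

[⇐] Assume the antecedent. If p is true, the antecedent forces (p = T, r = F, u = F) or (p = T, r = F, u = T), and p → (r → (¬p ∧ ¬u)) holds there. If p is false, p → (r → (¬p ∧ ¬u)) reduces to true regardless of the other variables. Either way p → (r → (¬p ∧ ¬u)) holds.

[⇒] This fails. Under p = F, r = T, u = F, the left side is true but the right side is false.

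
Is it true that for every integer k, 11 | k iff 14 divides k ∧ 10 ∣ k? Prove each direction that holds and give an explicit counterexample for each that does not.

Forward direction. This fails: take k = 11. Certainly 11 ∣ 11, but 14 ∤ 11.

Converse. This fails: take k = 70. Both 14 ∣ 70 and 10 ∣ 70, yet 70 is not a multiple of 11 (since 70 = 6·11 + 4), so 11 ∤ 70.

Neither direction holds.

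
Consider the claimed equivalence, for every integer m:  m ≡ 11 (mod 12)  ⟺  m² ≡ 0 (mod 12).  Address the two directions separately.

Both directions fail.

(⇒) This fails: take m = 11. Then 11 ≡ 11 (mod 12), but 11² = 121 ≡ 1 (mod 12), not 0.

(⇐) This fails: take m = 0. Then 0² = 0 ≡ 0 (mod 12), yet 0 ≡ 0 (mod 12), not 11.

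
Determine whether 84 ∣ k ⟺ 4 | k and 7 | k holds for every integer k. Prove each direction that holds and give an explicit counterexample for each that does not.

Not equivalent: only (⇒) holds.

(←) This fails: take k = 28. Both 4 ∣ 28 and 7 ∣ 28, yet 28 is not a multiple of 84 (since 28 = 0·84 + 28), so 84 ∤ 28.

(→) If 84 ∣ k, write k = 84q. Since 84 = 21·4, k = 4·(21q), so 4 ∣ k; and since 84 = 12·7, k = 7·(12q), so 7 ∣ k.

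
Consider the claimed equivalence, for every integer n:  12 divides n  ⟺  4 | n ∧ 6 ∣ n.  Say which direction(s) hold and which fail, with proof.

Equivalent; both directions hold.

(→) If 12 ∣ n, write n = 12q. Since 12 = 3·4, n = 4·(3q), so 4 ∣ n; and since 12 = 2·6, n = 6·(2q), so 6 ∣ n.

(←) Suppose 4 ∣ n and 6 ∣ n. Any common multiple of 4 and 6 is a multiple of their lcm; here lcm(4, 6) = 4·6/gcd(4, 6) = 24/2 = 12, so 12 ∣ n.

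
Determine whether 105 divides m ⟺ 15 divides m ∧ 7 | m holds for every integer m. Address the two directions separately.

Both directions hold.

(⇒) If 105 ∣ m, write m = 105q. Since 105 = 7·15, m = 15·(7q), so 15 ∣ m; and since 105 = 15·7, m = 7·(15q), so 7 ∣ m.

(⇐) Suppose 15 ∣ m and 7 ∣ m. Any common multiple of 15 and 7 is a multiple of their lcm; here gcd(15, 7) = 1, so lcm(15, 7) = 15·7 = 105, so 105 ∣ m.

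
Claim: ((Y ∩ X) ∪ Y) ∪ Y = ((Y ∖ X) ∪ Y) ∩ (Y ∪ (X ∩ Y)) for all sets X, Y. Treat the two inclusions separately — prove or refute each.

(⟹) Let x ∈ ((Y ∩ X) ∪ Y) ∪ Y. Then either x ∈ Y and x ∉ X; or x ∈ X ∩ Y. In each case x ∈ ((Y ∖ X) ∪ Y) ∩ (Y ∪ (X ∩ Y)), so ((Y ∩ X) ∪ Y) ∪ Y ⊆ ((Y ∖ X) ∪ Y) ∩ (Y ∪ (X ∩ Y)).

(⟸) Let x ∈ ((Y ∖ X) ∪ Y) ∩ (Y ∪ (X ∩ Y)). Then either x ∈ Y and x ∉ X; or x ∈ X ∩ Y. In each case x ∈ ((Y ∩ X) ∪ Y) ∪ Y, so ((Y ∖ X) ∪ Y) ∩ (Y ∪ (X ∩ Y)) ⊆ ((Y ∩ X) ∪ Y) ∪ Y.

The two sets are equal.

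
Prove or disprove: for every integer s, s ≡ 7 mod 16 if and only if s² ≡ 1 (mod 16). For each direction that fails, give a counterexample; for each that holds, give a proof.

Forward direction. Suppose s ≡ 7 mod 16. Write s = 16j + 7. Then (16j + 7)² = 256j² + 224j + 49 = 16(16j² + 14j + 3) + 1, so s² ≡ 1 (mod 16).

Converse. This fails: take s = 1. Then 1² = 1 ≡ 1 (mod 16), yet 1 ≡ 1 (mod 16), not 7.

Not equivalent: only (⇒) holds.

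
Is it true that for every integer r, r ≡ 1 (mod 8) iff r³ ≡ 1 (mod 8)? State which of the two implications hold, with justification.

Both implications hold.

(→) Suppose r ≡ 1 (mod 8). Write r = 8j + 1. Then (8j + 1)³ = 512j³ + 192j² + 24j + 1 = 8(64j³ + 24j² + 3j) + 1, so r³ ≡ 1 (mod 8).

(←) For the converse, argue contrapositively. If r ≢ 1 (mod 8), then r is congruent to one of 0, 2, 3, 4, 5, 6, 7 modulo 8, and these give r³ ≡ 0, 0, 3, 0, 5, 0, 7 respectively — never 1.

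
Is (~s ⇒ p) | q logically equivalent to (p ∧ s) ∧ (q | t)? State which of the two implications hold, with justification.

(⇒) fails; (⇐) holds.

Forward direction. This fails. Under q = T, p = F, t = F, s = F, the left side is true but the right side is false.

Converse. Assume the antecedent. If q is true, (~s ⇒ p) | q reduces to true regardless of the other variables. If q is false, the antecedent forces (q = F, p = T, t = T, s = T), and (~s ⇒ p) | q holds there. Either way (~s ⇒ p) | q holds.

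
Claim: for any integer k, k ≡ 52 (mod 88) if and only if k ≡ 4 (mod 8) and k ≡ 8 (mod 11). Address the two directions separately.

The biconditional holds.

(⟹) Suppose k ≡ 52 (mod 88); write k = 88j + 52. Since 8 ∣ 88, reducing mod 8 gives k ≡ 52 ≡ 4 (mod 8); since 11 ∣ 88, reducing mod 11 gives k ≡ 52 ≡ 8 (mod 11).

(⟸) Conversely, if k ≡ 4 (mod 8) and k ≡ 8 (mod 11), then by the Chinese remainder theorem k ≡ 52 (mod 88). This is exactly k ≡ 52 (mod 88).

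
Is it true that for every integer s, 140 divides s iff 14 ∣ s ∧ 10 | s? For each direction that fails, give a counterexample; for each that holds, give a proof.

The forward direction holds; the converse fails.

[⇒] If 140 ∣ s, write s = 140q. Since 140 = 10·14, s = 14·(10q), so 14 ∣ s; and since 140 = 14·10, s = 10·(14q), so 10 ∣ s.

[⇐] This fails: take s = 70. Both 14 ∣ 70 and 10 ∣ 70, yet 70 is not a multiple of 140 (since 70 = 0·140 + 70), so 140 ∤ 70.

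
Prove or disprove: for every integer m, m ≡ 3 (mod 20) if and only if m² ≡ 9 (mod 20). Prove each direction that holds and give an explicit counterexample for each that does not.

(⇒) holds; (⇐) fails.

(⇒) Suppose m ≡ 3 (mod 20). Write m = 20j + 3. Then (20j + 3)² = 400j² + 120j + 9 = 20(20j² + 6j) + 9, so m² ≡ 9 (mod 20).

(⇐) This fails: take m = 7. Then 7² = 49 ≡ 9 (mod 20), yet 7 ≡ 7 (mod 20), not 3.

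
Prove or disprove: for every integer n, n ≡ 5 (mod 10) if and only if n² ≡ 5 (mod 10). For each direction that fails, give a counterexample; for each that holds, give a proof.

(⇒) Suppose n ≡ 5 (mod 10). Write n = 10j + 5. Then (10j + 5)² = 100j² + 100j + 25 = 10(10j² + 10j + 2) + 5, so n² ≡ 5 (mod 10).

(⇐) For the converse, argue contrapositively. If n ≢ 5 (mod 10), then n is congruent to one of 0, 1, 2, 3, 4, 6, 7, 8, 9 modulo 10, and these give n² ≡ 0, 1, 4, 9, 6, 6, 9, 4, 1 respectively — never 5.

Both implications hold.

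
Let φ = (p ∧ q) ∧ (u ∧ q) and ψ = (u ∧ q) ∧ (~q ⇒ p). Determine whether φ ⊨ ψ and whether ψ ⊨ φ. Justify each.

[⇒] Assume the antecedent. If u is true, the antecedent forces (u = T, q = T, p = T), and (u ∧ q) ∧ (~q ⇒ p) holds there. If u is false, the antecedent cannot hold. Either way (u ∧ q) ∧ (~q ⇒ p) holds.

[⇐] This fails. Under u = T, q = T, p = F, the left side is false but the right side is true.

Not equivalent: only (⇒) holds.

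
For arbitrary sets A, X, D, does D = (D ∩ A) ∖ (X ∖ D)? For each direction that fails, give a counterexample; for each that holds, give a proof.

The sets are not equal: only the reverse inclusion holds.

(⊆) This inclusion fails. Take A = ∅, X = ∅, D = {1}; then 1 ∈ D but 1 ∉ (D ∩ A) ∖ (X ∖ D).

(⊇) Let x ∈ (D ∩ A) ∖ (X ∖ D). Then either x ∈ A ∩ D and x ∉ X; or x ∈ A ∩ X ∩ D. In each case x ∈ D, so (D ∩ A) ∖ (X ∖ D) ⊆ D.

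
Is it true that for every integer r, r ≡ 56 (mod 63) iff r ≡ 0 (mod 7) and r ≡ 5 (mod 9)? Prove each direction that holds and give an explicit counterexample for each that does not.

(⇒) fails and (⇐) fails.

(⟹) This fails: r = 56 gives 56 ≡ 56 (mod 63) but 56 ≡ 2 (mod 9), so the conjunction on the right does not hold.

(⟸) This fails: r = 14 satisfies both congruences on the right (14 ≡ 0 mod 7 and 14 ≡ 5 mod 9) yet 14 ≡ 14 (mod 63), not 56.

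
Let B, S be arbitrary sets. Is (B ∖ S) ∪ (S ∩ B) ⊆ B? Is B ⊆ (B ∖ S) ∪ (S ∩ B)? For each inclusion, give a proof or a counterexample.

Both inclusions hold.

(⟹) Let x ∈ (B ∖ S) ∪ (S ∩ B). Then either x ∈ B and x ∉ S; or x ∈ B ∩ S. In each case x ∈ B, so (B ∖ S) ∪ (S ∩ B) ⊆ B.

(⟸) Let x ∈ B. Then either x ∈ B and x ∉ S; or x ∈ B ∩ S. In each case x ∈ (B ∖ S) ∪ (S ∩ B), so B ⊆ (B ∖ S) ∪ (S ∩ B).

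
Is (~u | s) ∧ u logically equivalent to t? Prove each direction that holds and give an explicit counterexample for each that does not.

(⟹) This fails. Under t = F, s = T, u = T, the left side is true but the right side is false.

(⟸) This fails. Under t = T, s = F, u = F, the left side is false but the right side is true.

(⇒) fails and (⇐) fails.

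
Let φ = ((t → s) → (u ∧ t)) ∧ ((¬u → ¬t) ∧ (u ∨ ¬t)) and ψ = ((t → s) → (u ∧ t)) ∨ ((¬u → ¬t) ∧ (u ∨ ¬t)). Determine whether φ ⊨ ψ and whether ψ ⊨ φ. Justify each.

Only the forward direction holds.

(⇒) Assume the antecedent. If t is true, the antecedent forces (t = T, u = T, s = F) or (t = T, u = T, s = T), and the consequent holds there. If t is false, the antecedent cannot hold. Either way the consequent holds.

(⇐) This fails. Under t = F, u = F, s = F, the left side is false but the right side is true.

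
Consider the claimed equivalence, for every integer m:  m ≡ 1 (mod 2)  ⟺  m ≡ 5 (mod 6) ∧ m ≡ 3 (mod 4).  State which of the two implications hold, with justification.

The forward direction fails; the converse holds.

(⇒) This fails: m = 1 gives 1 ≡ 1 (mod 2) but 1 ≡ 1 (mod 6), so the conjunction on the right does not hold.

(⇐) Conversely, if m ≡ 5 (mod 6) and m ≡ 3 (mod 4), then by the Chinese remainder theorem m ≡ 11 (mod 12). Since 11 ≡ 1 (mod 2) and 2 ∣ 12, we get m ≡ 1 (mod 2).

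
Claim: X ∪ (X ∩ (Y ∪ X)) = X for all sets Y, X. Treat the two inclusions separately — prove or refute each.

Both inclusions hold; the sets are equal.

(⟹) Let x ∈ X ∪ (X ∩ (Y ∪ X)). Then either x ∈ X and x ∉ Y; or x ∈ Y ∩ X. In each case x ∈ X, so X ∪ (X ∩ (Y ∪ X)) ⊆ X.

(⟸) Let x ∈ X. Then either x ∈ X and x ∉ Y; or x ∈ Y ∩ X. In each case x ∈ X ∪ (X ∩ (Y ∪ X)), so X ⊆ X ∪ (X ∩ (Y ∪ X)).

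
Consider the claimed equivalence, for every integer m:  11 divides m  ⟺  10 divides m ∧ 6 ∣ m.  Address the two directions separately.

(⟹) This fails: take m = 11. Certainly 11 ∣ 11, but 10 ∤ 11.

(⟸) This fails: take m = 30. Both 10 ∣ 30 and 6 ∣ 30, yet 30 is not a multiple of 11 (since 30 = 2·11 + 8), so 11 ∤ 30.

Both directions fail.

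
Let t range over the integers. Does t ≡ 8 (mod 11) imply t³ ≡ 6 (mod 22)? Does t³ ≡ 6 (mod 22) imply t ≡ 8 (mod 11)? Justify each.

Only the reverse direction holds.

(⟸) The residues r modulo 22 with r³ ≡ 6 (mod 22) are exactly {8}, and each is ≡ 8 (mod 11).

(⟹) This fails: take t = 19. Then 19 ≡ 8 (mod 11), but 19³ = 6859 ≡ 17 (mod 22), not 6.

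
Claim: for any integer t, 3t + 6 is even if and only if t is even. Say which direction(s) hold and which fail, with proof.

Equivalent; both directions hold.

Converse. Suppose t is even; write t = 2j. Then 3t + 6 = 3·(2j) + 6 = 2·3j + 6, which is even.

Forward direction. Suppose 3t + 6 is even. Since 3 is odd, 3t and t have the same parity, so 3t + 6 ≡ t + 6 (mod 2). As 6 is even, 3t + 6 is even exactly when t is even. Thus t is even.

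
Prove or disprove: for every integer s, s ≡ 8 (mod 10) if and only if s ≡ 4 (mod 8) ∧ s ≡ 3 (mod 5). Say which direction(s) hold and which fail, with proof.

(→) This fails: s = 8 gives 8 ≡ 8 (mod 10) but 8 ≡ 0 (mod 8), so the conjunction on the right does not hold.

(←) Conversely, if s ≡ 4 (mod 8) and s ≡ 3 (mod 5), then by the Chinese remainder theorem s ≡ 28 (mod 40). Since 28 ≡ 8 (mod 10) and 10 ∣ 40, we get s ≡ 8 (mod 10).

Only the reverse direction holds.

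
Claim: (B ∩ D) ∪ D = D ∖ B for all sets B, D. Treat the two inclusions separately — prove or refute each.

(⊇) Let x ∈ D ∖ B. Then x ∈ D and x ∉ B, from which x ∈ (B ∩ D) ∪ D.

(⊆) This inclusion fails. Take B = {1}, D = {1}; then 1 ∈ (B ∩ D) ∪ D but 1 ∉ D ∖ B.

(⊆) fails; (⊇) holds.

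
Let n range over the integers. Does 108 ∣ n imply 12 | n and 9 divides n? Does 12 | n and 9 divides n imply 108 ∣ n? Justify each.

Forward direction. If 108 ∣ n, write n = 108q. Since 108 = 9·12, n = 12·(9q), so 12 ∣ n; and since 108 = 12·9, n = 9·(12q), so 9 ∣ n.

Converse. This fails: take n = 36. Both 12 ∣ 36 and 9 ∣ 36, yet 36 is not a multiple of 108 (since 36 = 0·108 + 36), so 108 ∤ 36.

Only the forward implication holds.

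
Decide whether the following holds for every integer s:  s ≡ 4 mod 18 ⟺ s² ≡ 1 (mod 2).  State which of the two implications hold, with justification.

Neither implication holds.

(⇒) This fails: take s = 4. Then 4 ≡ 4 (mod 18), but 4² = 16 ≡ 0 (mod 2), not 1.

(⇐) This fails: take s = 1. Then 1² = 1 ≡ 1 (mod 2), yet 1 ≡ 1 (mod 18), not 4.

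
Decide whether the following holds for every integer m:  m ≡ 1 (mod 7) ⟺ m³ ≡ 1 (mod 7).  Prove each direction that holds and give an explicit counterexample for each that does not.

Not equivalent: only (⇒) holds.

(⟹) Suppose m ≡ 1 (mod 7). Write m = 7j + 1. Then (7j + 1)³ = 343j³ + 147j² + 21j + 1 = 7(49j³ + 21j² + 3j) + 1, so m³ ≡ 1 (mod 7).

(⟸) This fails: take m = 2. Then 2³ = 8 ≡ 1 (mod 7), yet 2 ≡ 2 (mod 7), not 1.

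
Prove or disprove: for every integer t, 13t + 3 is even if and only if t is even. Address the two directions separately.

Neither direction holds.

(→) This fails: t = 7 gives 13t + 3 = 94, which is even, but 7 is odd, not even.

(←) This also fails: t = 0 is even, but 13t + 3 = 3 is odd, not even.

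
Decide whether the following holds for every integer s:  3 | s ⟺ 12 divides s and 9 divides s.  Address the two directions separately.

Not equivalent: only (⇐) holds.

(⟹) This fails: take s = 3. Certainly 3 ∣ 3, but 12 ∤ 3.

(⟸) Suppose 12 ∣ s and 9 ∣ s. Any common multiple of 12 and 9 is a multiple of their lcm; here lcm(12, 9) = 12·9/gcd(12, 9) = 108/3 = 36, so 36 ∣ s. Since 3 ∣ 36, it follows that 3 ∣ s.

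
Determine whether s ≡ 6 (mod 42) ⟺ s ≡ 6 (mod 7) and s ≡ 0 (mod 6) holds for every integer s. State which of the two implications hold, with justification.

(⟹) Suppose s ≡ 6 (mod 42); write s = 42j + 6. Since 7 ∣ 42, reducing mod 7 gives s ≡ 6 (mod 7); since 6 ∣ 42, reducing mod 6 gives s ≡ 6 ≡ 0 (mod 6).

(⟸) Conversely, if s ≡ 6 (mod 7) and s ≡ 0 (mod 6), then by the Chinese remainder theorem s ≡ 6 (mod 42). This is exactly s ≡ 6 (mod 42).

Both directions hold; the statement is true.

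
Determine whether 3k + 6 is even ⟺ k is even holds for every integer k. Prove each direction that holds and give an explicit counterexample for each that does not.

(⟹) Suppose 3k + 6 is even. Since 3 is odd, 3k and k have the same parity, so 3k + 6 ≡ k + 6 (mod 2). As 6 is even, 3k + 6 is even exactly when k is even. Thus k is even.

(⟸) Conversely, suppose k is even; write k = 2j. Then 3k + 6 = 3·(2j) + 6 = 2·3j + 6, which is even.

The biconditional holds.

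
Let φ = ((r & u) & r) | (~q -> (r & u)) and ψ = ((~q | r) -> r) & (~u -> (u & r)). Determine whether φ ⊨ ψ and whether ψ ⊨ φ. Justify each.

Converse. Assume the antecedent. If r is true, the antecedent forces (u = T, r = T, q = F) or (u = T, r = T, q = T), and the consequent holds there. If r is false, the antecedent forces (u = T, r = F, q = T), and the consequent holds there. Either way the consequent holds.

Forward direction. This fails. Under u = F, r = F, q = T, the left side is true but the right side is false.

The forward direction fails; the converse holds.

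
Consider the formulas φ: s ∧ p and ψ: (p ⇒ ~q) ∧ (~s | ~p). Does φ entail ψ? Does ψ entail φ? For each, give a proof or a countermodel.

Forward direction. This fails. Under p = T, q = F, s = T, the left side is true but the right side is false.

Converse. This fails. Under p = F, q = F, s = F, the left side is false but the right side is true.

Both directions fail.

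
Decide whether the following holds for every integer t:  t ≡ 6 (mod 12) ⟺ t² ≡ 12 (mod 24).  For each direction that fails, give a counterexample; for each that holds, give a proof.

Both implications hold.

(←) The residues r modulo 24 with r² ≡ 12 (mod 24) are exactly {6, 18}, and each is ≡ 6 (mod 12).

(→) Suppose t ≡ 6 (mod 12). Working modulo 24, t ∈ {6, 18}; for each such r, r² ≡ 12 (mod 24).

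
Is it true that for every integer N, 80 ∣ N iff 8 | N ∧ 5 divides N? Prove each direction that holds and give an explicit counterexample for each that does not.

(⇒) If 80 ∣ N, write N = 80q. Since 80 = 10·8, N = 8·(10q), so 8 ∣ N; and since 80 = 16·5, N = 5·(16q), so 5 ∣ N.

(⇐) This fails: take N = 40. Both 8 ∣ 40 and 5 ∣ 40, yet 40 is not a multiple of 80 (since 40 = 0·80 + 40), so 80 ∤ 40.

(⇒) holds; (⇐) fails.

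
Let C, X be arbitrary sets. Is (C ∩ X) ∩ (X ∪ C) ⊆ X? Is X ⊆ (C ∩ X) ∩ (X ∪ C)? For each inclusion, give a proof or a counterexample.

The sets are not equal: only the forward inclusion holds.

Forward inclusion. Let x ∈ (C ∩ X) ∩ (X ∪ C). Then x ∈ C ∩ X, from which x ∈ X.

Reverse inclusion. This inclusion fails. Take C = ∅, X = {1}; then 1 ∈ X but 1 ∉ (C ∩ X) ∩ (X ∪ C).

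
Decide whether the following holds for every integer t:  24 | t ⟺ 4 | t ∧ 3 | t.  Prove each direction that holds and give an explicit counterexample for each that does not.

Not equivalent: only (⇒) holds.

(⇒) If 24 ∣ t, write t = 24q. Since 24 = 6·4, t = 4·(6q), so 4 ∣ t; and since 24 = 8·3, t = 3·(8q), so 3 ∣ t.

(⇐) This fails: take t = 12. Both 4 ∣ 12 and 3 ∣ 12, yet 12 is not a multiple of 24 (since 12 = 0·24 + 12), so 24 ∤ 12.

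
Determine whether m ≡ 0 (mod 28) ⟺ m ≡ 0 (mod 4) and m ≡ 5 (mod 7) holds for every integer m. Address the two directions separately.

(⇒) This fails: m = 0 gives 0 ≡ 0 (mod 28) but 0 ≡ 0 (mod 7), so the conjunction on the right does not hold.

(⇐) This fails: m = 12 satisfies both congruences on the right (12 ≡ 0 mod 4 and 12 ≡ 5 mod 7) yet 12 ≡ 12 (mod 28), not 0.

(⇒) fails and (⇐) fails.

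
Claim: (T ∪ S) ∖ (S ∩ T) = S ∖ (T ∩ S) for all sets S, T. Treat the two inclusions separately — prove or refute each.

(⊆) This inclusion fails. Take S = ∅, T = {1}; then 1 ∈ (T ∪ S) ∖ (S ∩ T) but 1 ∉ S ∖ (T ∩ S).

(⊇) Let x ∈ S ∖ (T ∩ S). Then x ∈ S and x ∉ T, from which x ∈ (T ∪ S) ∖ (S ∩ T).

Only the reverse inclusion holds.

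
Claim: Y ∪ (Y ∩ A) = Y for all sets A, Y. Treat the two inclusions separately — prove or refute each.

Forward inclusion. Let x ∈ Y ∪ (Y ∩ A). Then either x ∈ Y and x ∉ A; or x ∈ A ∩ Y. In each case x ∈ Y, so Y ∪ (Y ∩ A) ⊆ Y.

Reverse inclusion. Let x ∈ Y. Then either x ∈ Y and x ∉ A; or x ∈ A ∩ Y. In each case x ∈ Y ∪ (Y ∩ A), so Y ⊆ Y ∪ (Y ∩ A).

The two sets are equal.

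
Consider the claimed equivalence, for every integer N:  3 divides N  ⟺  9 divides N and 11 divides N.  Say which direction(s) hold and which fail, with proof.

Only the converse holds.

(⟹) This fails: take N = 3. Certainly 3 ∣ 3, but 9 ∤ 3.

(⟸) Suppose 9 ∣ N and 11 ∣ N. Any common multiple of 9 and 11 is a multiple of their lcm; here gcd(9, 11) = 1, so lcm(9, 11) = 9·11 = 99, so 99 ∣ N. Since 3 ∣ 99, it follows that 3 ∣ N.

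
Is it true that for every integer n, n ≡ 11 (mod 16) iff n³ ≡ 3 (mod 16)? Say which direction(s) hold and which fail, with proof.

[⇐] Suppose n³ ≡ 3 (mod 16). The only residue r in {0, …, 15} with r³ ≡ 3 (mod 16) is r = 11, so n ≡ 11 (mod 16).

[⇒] Suppose n ≡ 11 (mod 16). Write n = 16j + 11. Then (16j + 11)³ = 4096j³ + 8448j² + 5808j + 1331 = 16(256j³ + 528j² + 363j + 83) + 3, so n³ ≡ 3 (mod 16).

Both implications hold.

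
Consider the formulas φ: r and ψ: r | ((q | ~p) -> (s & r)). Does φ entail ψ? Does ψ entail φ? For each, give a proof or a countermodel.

(⇒) Assume the antecedent. If r is true, r | ((q | ~p) -> (s & r)) reduces to true regardless of the other variables. If r is false, the antecedent cannot hold. Either way r | ((q | ~p) -> (s & r)) holds.

(⇐) This fails. Under s = F, q = F, r = F, p = T, the left side is false but the right side is true.

The forward direction holds; the converse fails.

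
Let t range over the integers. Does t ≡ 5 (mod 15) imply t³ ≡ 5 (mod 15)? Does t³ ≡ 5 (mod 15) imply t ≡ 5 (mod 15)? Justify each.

(⟹) Suppose t ≡ 5 (mod 15). Write t = 15j + 5. Then (15j + 5)³ = 3375j³ + 3375j² + 1125j + 125 = 15(225j³ + 225j² + 75j + 8) + 5, so t³ ≡ 5 (mod 15).

(⟸) Conversely, suppose t³ ≡ 5 (mod 15). The only residue r in {0, …, 14} with r³ ≡ 5 (mod 15) is r = 5, so t ≡ 5 (mod 15).

The biconditional holds.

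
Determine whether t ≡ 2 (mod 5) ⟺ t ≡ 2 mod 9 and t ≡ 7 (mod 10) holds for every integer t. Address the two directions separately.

(⇒) This fails: t = 32 gives 32 ≡ 2 (mod 5) but 32 ≡ 5 (mod 9), so the conjunction on the right does not hold.

(⇐) Conversely, if t ≡ 2 (mod 9) and t ≡ 7 (mod 10), then by the Chinese remainder theorem t ≡ 47 (mod 90). Since 47 ≡ 2 (mod 5) and 5 ∣ 90, we get t ≡ 2 (mod 5).

Only the reverse direction holds.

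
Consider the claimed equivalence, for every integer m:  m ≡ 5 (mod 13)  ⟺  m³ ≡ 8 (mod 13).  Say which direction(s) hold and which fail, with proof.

(⇒) holds; (⇐) fails.

(←) This fails: take m = 2. Then 2³ = 8 ≡ 8 (mod 13), yet 2 ≡ 2 (mod 13), not 5.

(→) Suppose m ≡ 5 (mod 13). Write m = 13j + 5. Then (13j + 5)³ = 2197j³ + 2535j² + 975j + 125 = 13(169j³ + 195j² + 75j + 9) + 8, so m³ ≡ 8 (mod 13).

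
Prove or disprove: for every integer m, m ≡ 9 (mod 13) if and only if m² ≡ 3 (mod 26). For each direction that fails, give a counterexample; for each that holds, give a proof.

(⇒) This fails: take m = 22. Then 22 ≡ 9 (mod 13), but 22² = 484 ≡ 16 (mod 26), not 3.

(⇐) This fails: take m = 17. Then 17² = 289 ≡ 3 (mod 26), yet 17 ≡ 4 (mod 13), not 9.

Both directions fail.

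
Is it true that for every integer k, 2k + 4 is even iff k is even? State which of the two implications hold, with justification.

The forward direction fails; the converse holds.

Converse. Suppose k is even. Since 2 is even, 2k is even for every k, so 2k + 4 has the same parity as 4, which is even. Hence 2k + 4 is even.

Forward direction. This fails: take k = 3. Then 2k + 4 = 10, which is even, yet k = 3 is odd, not even.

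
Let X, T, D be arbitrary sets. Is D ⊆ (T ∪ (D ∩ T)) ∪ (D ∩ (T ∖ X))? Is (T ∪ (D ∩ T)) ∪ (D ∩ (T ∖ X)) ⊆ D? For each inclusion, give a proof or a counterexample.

(⟹) This inclusion fails. Take X = ∅, T = ∅, D = {1}; then 1 ∈ D but 1 ∉ (T ∪ (D ∩ T)) ∪ (D ∩ (T ∖ X)).

(⟸) This inclusion fails. Take X = ∅, T = {1}, D = ∅; then 1 ∈ (T ∪ (D ∩ T)) ∪ (D ∩ (T ∖ X)) but 1 ∉ D.

Neither inclusion holds.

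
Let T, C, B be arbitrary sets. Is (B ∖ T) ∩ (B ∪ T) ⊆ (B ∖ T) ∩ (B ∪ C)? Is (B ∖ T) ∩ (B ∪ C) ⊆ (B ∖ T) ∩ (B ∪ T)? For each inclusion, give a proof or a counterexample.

Both inclusions hold.

(⊆) Let x ∈ (B ∖ T) ∩ (B ∪ T). Then either x ∈ B and x ∉ T, C; or x ∈ C ∩ B and x ∉ T. In each case x ∈ (B ∖ T) ∩ (B ∪ C), so (B ∖ T) ∩ (B ∪ T) ⊆ (B ∖ T) ∩ (B ∪ C).

(⊇) Let x ∈ (B ∖ T) ∩ (B ∪ C). Then either x ∈ B and x ∉ T, C; or x ∈ C ∩ B and x ∉ T. In each case x ∈ (B ∖ T) ∩ (B ∪ T), so (B ∖ T) ∩ (B ∪ C) ⊆ (B ∖ T) ∩ (B ∪ T).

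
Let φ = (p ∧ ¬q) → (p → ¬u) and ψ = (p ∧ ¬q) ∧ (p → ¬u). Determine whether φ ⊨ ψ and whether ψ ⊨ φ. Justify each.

[⇒] This fails. Under p = F, u = F, q = F, the left side is true but the right side is false.

[⇐] Assume the antecedent. If p is true, the antecedent forces (p = T, u = F, q = F), and (p ∧ ¬q) → (p → ¬u) holds there. If p is false, the antecedent cannot hold. Either way (p ∧ ¬q) → (p → ¬u) holds.

Not equivalent: only (⇐) holds.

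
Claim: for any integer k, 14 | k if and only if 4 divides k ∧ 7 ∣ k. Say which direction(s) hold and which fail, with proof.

Only the reverse direction holds.

(⇐) Suppose 4 ∣ k and 7 ∣ k. Any common multiple of 4 and 7 is a multiple of their lcm; here gcd(4, 7) = 1, so lcm(4, 7) = 4·7 = 28, so 28 ∣ k. Since 14 ∣ 28, it follows that 14 ∣ k.

(⇒) This fails: take k = 14. Certainly 14 ∣ 14, but 4 ∤ 14.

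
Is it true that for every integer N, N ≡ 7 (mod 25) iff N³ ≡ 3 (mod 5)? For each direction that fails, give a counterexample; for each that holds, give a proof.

Not equivalent: only (⇒) holds.

(⇐) This fails: take N = 2. Then 2³ = 8 ≡ 3 (mod 5), yet 2 ≡ 2 (mod 25), not 7.

(⇒) Suppose N ≡ 7 (mod 25). Then N³ ≡ 7³ = 343 (mod 25), and since 5 ∣ 25, also N³ ≡ 3 (mod 5).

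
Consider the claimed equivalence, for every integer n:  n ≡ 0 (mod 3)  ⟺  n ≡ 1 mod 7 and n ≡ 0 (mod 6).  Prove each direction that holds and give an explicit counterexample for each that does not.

The forward direction fails; the converse holds.

Forward direction. This fails: n = 0 gives 0 ≡ 0 (mod 3) but 0 ≡ 0 (mod 7), so the conjunction on the right does not hold.

Converse. If n ≡ 1 (mod 7) and n ≡ 0 (mod 6), then by the Chinese remainder theorem n ≡ 36 (mod 42). Since 36 ≡ 0 (mod 3) and 3 ∣ 42, we get n ≡ 0 (mod 3).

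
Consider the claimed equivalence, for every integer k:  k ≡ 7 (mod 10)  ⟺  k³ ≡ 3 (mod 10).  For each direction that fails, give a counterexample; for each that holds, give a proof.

Both directions hold.

(⟹) Suppose k ≡ 7 (mod 10). Write k = 10j + 7. Then (10j + 7)³ = 1000j³ + 2100j² + 1470j + 343 = 10(100j³ + 210j² + 147j + 34) + 3, so k³ ≡ 3 (mod 10).

(⟸) For the converse, argue contrapositively. If k ≢ 7 (mod 10), then k is congruent to one of 0, 1, 2, 3, 4, 5, 6, 8, 9 modulo 10, and these give k³ ≡ 0, 1, 8, 7, 4, 5, 6, 2, 9 respectively — never 3.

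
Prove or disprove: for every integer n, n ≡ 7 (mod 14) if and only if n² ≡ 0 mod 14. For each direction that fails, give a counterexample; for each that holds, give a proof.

Both directions fail.

[⇒] This fails: take n = 7. Then 7 ≡ 7 (mod 14), but 7² = 49 ≡ 7 (mod 14), not 0.

[⇐] This fails: take n = 0. Then 0² = 0 ≡ 0 (mod 14), yet 0 ≡ 0 (mod 14), not 7.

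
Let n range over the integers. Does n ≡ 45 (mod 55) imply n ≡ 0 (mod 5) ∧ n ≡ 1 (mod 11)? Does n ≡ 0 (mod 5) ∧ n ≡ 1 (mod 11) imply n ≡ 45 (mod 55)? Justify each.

(⟹) Suppose n ≡ 45 (mod 55); write n = 55j + 45. Since 5 ∣ 55, reducing mod 5 gives n ≡ 45 ≡ 0 (mod 5); since 11 ∣ 55, reducing mod 11 gives n ≡ 45 ≡ 1 (mod 11).

(⟸) Conversely, if n ≡ 0 (mod 5) and n ≡ 1 (mod 11), then by the Chinese remainder theorem n ≡ 45 (mod 55). This is exactly n ≡ 45 (mod 55).

Equivalent; both directions hold.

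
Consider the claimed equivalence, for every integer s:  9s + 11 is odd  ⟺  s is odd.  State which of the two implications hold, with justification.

Neither implication holds.

(⇒) This fails: s = 4 gives 9s + 11 = 47, which is odd, but 4 is even, not odd.

(⇐) This also fails: s = 7 is odd, but 9s + 11 = 74 is even, not odd.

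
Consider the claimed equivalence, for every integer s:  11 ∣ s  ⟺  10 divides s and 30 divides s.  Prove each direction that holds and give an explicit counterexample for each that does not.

Forward direction. This fails: take s = 11. Certainly 11 ∣ 11, but 10 ∤ 11.

Converse. This fails: take s = 30. Both 10 ∣ 30 and 30 ∣ 30, yet 30 is not a multiple of 11 (since 30 = 2·11 + 8), so 11 ∤ 30.

Both directions fail.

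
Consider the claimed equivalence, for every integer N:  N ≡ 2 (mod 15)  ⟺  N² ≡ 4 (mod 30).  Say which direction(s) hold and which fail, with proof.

Forward direction. This fails: take N = 17. Then 17 ≡ 2 (mod 15), but 17² = 289 ≡ 19 (mod 30), not 4.

Converse. This fails: take N = 8. Then 8² = 64 ≡ 4 (mod 30), yet 8 ≡ 8 (mod 15), not 2.

(⇒) fails and (⇐) fails.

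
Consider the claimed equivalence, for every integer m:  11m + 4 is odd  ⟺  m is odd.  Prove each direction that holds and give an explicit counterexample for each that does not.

(⟸) Suppose m is odd; write m = 2j + 1. Then 11m + 4 = 11·(2j + 1) + 4 = 2·11j + 15, which is odd.

(⟹) Suppose 11m + 4 is odd. Since 11 is odd, 11m and m have the same parity, so 11m + 4 ≡ m + 4 (mod 2). As 4 is even, 11m + 4 is odd exactly when m is odd. Thus m is odd.

Both implications hold.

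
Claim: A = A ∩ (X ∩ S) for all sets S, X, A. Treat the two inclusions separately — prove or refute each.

(⊆) fails; (⊇) holds.

Forward inclusion. This inclusion fails. Take S = ∅, X = ∅, A = {1}; then 1 ∈ A but 1 ∉ A ∩ (X ∩ S).

Reverse inclusion. Let x ∈ A ∩ (X ∩ S). Then x ∈ S ∩ X ∩ A, from which x ∈ A.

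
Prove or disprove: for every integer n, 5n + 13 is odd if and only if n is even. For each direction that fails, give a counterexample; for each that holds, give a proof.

Converse. Suppose n is even; write n = 2j. Then 5n + 13 = 5·(2j) + 13 = 2·5j + 13, which is odd.

Forward direction. Suppose 5n + 13 is odd. Since 5 is odd, 5n and n have the same parity, so 5n + 13 ≡ n + 13 (mod 2). As 13 is odd, 5n + 13 is odd exactly when n is even. Thus n is even.

Equivalent; both directions hold.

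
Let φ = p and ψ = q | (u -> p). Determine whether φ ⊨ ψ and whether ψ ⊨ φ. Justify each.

Only the forward direction holds.

(⇒) Assume the antecedent. If u is true, the antecedent forces (u = T, q = F, p = T) or (u = T, q = T, p = T), and q | (u -> p) holds there. If u is false, q | (u -> p) reduces to true regardless of the other variables. Either way q | (u -> p) holds.

(⇐) This fails. Under u = F, q = F, p = F, the left side is false but the right side is true.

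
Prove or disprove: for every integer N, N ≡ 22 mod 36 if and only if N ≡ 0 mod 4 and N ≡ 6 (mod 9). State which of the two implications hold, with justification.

Both directions fail.

(⟹) This fails: N = 22 gives 22 ≡ 22 (mod 36) but 22 ≡ 2 (mod 4), so the conjunction on the right does not hold.

(⟸) This fails: N = 24 satisfies both congruences on the right (24 ≡ 0 mod 4 and 24 ≡ 6 mod 9) yet 24 ≡ 24 (mod 36), not 22.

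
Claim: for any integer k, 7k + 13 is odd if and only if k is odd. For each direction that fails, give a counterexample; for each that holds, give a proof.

(⇒) fails and (⇐) fails.

Forward direction. This fails: k = 4 gives 7k + 13 = 41, which is odd, but 4 is even, not odd.

Converse. This also fails: k = 3 is odd, but 7k + 13 = 34 is even, not odd.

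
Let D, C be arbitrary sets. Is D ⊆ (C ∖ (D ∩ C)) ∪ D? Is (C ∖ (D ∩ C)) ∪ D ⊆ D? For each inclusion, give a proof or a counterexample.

(⊆) holds; (⊇) fails.

(⟹) Let x ∈ D. Then either x ∈ D and x ∉ C; or x ∈ D ∩ C. In each case x ∈ (C ∖ (D ∩ C)) ∪ D, so D ⊆ (C ∖ (D ∩ C)) ∪ D.

(⟸) This inclusion fails. Take D = ∅, C = {1}; then 1 ∈ (C ∖ (D ∩ C)) ∪ D but 1 ∉ D.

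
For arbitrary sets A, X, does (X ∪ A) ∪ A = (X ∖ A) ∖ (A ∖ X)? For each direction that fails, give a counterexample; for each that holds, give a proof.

Forward inclusion. This inclusion fails. Take A = {1}, X = ∅; then 1 ∈ (X ∪ A) ∪ A but 1 ∉ (X ∖ A) ∖ (A ∖ X).

Reverse inclusion. Let x ∈ (X ∖ A) ∖ (A ∖ X). Then x ∈ X and x ∉ A, from which x ∈ (X ∪ A) ∪ A.

Only the reverse inclusion holds.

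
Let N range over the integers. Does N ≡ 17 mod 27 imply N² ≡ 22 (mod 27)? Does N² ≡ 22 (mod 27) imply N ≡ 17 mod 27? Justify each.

Both directions fail.

(⟹) This fails: take N = 17. Then 17 ≡ 17 (mod 27), but 17² = 289 ≡ 19 (mod 27), not 22.

(⟸) This fails: take N = 7. Then 7² = 49 ≡ 22 (mod 27), yet 7 ≡ 7 (mod 27), not 17.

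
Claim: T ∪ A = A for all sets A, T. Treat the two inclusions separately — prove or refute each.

The sets are not equal: only the reverse inclusion holds.

Forward inclusion. This inclusion fails. Take A = ∅, T = {1}; then 1 ∈ T ∪ A but 1 ∉ A.

Reverse inclusion. Let x ∈ A. Then either x ∈ A and x ∉ T; or x ∈ A ∩ T. In each case x ∈ T ∪ A, so A ⊆ T ∪ A.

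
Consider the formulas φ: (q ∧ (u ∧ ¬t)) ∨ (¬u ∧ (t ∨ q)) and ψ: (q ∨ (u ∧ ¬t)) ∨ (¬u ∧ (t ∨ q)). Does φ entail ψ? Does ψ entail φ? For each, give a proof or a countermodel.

Only the forward implication holds.

[⇒] Assume the antecedent. If t is true, the antecedent forces (t = T, q = F, u = F) or (t = T, q = T, u = F), and the consequent holds there. If t is false, the antecedent forces (t = F, q = T, u = F) or (t = F, q = T, u = T), and the consequent holds there. Either way the consequent holds.

[⇐] This fails. Under t = F, q = F, u = T, the left side is false but the right side is true.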